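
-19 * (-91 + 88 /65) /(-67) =-110713/4355 = -25.42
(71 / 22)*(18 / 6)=9.68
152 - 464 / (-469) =71752/469 = 152.99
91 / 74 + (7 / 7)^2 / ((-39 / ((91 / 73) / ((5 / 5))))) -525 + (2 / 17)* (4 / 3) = -48088449/91834 = -523.65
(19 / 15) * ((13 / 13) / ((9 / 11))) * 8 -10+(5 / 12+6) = 4753/540 = 8.80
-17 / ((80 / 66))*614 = -172227/20 = -8611.35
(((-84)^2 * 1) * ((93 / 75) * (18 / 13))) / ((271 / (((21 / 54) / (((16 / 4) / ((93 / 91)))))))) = 5085612/1144975 = 4.44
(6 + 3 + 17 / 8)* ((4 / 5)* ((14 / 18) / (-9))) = -0.77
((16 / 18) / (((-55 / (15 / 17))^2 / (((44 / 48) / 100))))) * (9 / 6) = 1/317900 = 0.00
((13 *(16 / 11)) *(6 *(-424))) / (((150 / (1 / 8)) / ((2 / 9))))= -22048/2475 = -8.91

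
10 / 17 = 0.59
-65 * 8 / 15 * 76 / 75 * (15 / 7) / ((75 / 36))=-31616/875 = -36.13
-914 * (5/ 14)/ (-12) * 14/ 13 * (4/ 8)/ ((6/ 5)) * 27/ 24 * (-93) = -1062525/832 = -1277.07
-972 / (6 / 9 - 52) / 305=1458/23485 = 0.06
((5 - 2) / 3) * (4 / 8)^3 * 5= 5/8 = 0.62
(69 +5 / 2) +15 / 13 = 1889/26 = 72.65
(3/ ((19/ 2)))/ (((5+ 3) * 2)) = 3/152 = 0.02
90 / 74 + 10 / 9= 775/333 = 2.33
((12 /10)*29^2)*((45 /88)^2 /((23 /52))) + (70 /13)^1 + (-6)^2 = 184664767/289432 = 638.02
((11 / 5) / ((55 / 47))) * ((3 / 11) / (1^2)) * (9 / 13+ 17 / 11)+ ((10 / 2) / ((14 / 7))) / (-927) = 16691171/14581710 = 1.14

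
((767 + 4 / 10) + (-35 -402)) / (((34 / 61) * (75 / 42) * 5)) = 66.39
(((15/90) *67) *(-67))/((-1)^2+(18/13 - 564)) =58357/43806 = 1.33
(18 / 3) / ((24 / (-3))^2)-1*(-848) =27139/32 = 848.09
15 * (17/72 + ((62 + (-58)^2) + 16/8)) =1234165/24 = 51423.54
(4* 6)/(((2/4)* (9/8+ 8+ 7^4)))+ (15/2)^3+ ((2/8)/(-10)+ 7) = 55126939/128540 = 428.87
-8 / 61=-0.13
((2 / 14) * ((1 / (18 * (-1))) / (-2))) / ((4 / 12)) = 1/84 = 0.01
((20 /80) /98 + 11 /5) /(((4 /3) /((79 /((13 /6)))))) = 3069387/50960 = 60.23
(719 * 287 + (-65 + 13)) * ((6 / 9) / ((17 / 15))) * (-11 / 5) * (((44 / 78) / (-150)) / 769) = 16641614/12746175 = 1.31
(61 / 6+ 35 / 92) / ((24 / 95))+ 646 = 4555649/6624 = 687.75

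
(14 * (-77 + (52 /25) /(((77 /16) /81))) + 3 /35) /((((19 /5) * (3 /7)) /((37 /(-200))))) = 41865389/627000 = 66.77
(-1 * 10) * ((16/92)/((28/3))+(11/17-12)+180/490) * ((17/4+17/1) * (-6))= -15758700/1127 = -13982.87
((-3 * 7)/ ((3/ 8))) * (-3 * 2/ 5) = 336/5 = 67.20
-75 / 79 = -0.95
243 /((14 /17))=295.07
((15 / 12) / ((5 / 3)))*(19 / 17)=57/68 = 0.84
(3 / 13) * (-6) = -18/13 = -1.38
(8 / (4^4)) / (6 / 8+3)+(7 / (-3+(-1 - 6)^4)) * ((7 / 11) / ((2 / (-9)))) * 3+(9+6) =14.98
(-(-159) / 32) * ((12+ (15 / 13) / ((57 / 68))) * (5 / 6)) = 109445/1976 = 55.39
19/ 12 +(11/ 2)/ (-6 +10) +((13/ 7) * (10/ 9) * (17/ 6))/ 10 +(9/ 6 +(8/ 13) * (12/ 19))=2028527/373464 = 5.43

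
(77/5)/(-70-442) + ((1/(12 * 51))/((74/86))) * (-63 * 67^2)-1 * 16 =-890573233/1610240 = -553.07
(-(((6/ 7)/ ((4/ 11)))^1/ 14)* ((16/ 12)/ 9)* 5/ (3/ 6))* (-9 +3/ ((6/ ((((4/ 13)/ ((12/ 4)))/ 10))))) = 38588/17199 = 2.24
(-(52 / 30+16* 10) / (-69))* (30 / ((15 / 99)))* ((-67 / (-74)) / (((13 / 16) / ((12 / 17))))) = 343288704/940355 = 365.06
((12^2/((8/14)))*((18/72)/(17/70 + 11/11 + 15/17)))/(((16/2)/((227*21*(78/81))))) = 86036405/5058 = 17009.97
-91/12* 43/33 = -3913/396 = -9.88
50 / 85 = 10/17 = 0.59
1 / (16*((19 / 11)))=11/304 = 0.04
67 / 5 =13.40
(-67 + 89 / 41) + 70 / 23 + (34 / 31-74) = -134.69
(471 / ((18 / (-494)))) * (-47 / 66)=1822613/198 = 9205.12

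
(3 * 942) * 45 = 127170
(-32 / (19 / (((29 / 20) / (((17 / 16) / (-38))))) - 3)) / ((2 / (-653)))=-2423936/781 = -3103.63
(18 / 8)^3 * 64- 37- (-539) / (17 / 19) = 22005/17 = 1294.41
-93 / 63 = -31/21 = -1.48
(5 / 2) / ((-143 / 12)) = -30/143 = -0.21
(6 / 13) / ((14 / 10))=30/91 = 0.33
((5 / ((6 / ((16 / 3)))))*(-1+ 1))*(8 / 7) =0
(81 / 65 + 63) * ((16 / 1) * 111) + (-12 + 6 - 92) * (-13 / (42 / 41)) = 115344.84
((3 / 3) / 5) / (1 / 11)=11/5 = 2.20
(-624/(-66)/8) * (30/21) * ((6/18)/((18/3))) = 65/693 = 0.09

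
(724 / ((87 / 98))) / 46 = 35476/2001 = 17.73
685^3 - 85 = 321419040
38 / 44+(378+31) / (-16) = -4347/176 = -24.70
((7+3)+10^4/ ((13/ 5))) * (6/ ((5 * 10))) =30078/65 = 462.74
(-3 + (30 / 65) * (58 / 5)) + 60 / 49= 11397/3185 = 3.58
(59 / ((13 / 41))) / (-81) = -2419/1053 = -2.30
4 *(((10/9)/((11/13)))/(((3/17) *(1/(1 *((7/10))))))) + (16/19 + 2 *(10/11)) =132584/5643 = 23.50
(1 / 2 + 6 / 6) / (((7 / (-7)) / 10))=-15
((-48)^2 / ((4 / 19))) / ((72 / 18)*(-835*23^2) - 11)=-1216/196319 = -0.01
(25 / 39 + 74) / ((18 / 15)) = 14555/234 = 62.20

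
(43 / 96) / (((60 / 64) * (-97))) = -43/8730 = 0.00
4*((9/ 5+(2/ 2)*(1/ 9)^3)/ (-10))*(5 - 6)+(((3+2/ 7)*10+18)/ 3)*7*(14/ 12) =2536282/18225 = 139.16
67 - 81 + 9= -5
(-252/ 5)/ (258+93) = -28/195 = -0.14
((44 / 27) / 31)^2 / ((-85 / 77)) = -149072/59548365 = 0.00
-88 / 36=-22/9 = -2.44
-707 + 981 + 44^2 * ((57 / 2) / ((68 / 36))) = 501242/17 = 29484.82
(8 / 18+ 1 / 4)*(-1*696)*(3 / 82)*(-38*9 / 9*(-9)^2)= 2231550/41 = 54428.05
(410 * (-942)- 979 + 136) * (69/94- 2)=46060497/94 = 490005.29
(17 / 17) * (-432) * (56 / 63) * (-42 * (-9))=-145152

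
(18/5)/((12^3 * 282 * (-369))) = -1/49947840 = 0.00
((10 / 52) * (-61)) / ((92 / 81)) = -24705/2392 = -10.33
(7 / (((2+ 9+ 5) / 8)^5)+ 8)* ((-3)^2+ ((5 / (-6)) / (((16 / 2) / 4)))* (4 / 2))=12887/192 = 67.12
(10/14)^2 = 25/49 = 0.51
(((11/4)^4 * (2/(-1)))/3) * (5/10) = -14641/768 = -19.06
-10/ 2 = -5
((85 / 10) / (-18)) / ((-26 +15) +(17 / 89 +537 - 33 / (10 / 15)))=-1513/1527318 = 0.00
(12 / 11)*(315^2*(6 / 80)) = 178605/22 = 8118.41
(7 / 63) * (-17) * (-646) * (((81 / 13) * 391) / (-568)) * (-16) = 77291316/923 = 83739.24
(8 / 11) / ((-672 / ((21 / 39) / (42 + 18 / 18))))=-1/73788 = 0.00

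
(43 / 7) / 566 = 43/3962 = 0.01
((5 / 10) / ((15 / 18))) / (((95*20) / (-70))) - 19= -18071/950 = -19.02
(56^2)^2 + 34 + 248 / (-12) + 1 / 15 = 9834509.40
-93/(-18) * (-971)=-30101/6 = -5016.83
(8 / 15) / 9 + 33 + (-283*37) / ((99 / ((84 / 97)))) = -8431439/144045 = -58.53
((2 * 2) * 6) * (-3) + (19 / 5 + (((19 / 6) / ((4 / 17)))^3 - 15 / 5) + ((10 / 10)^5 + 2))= 163777351/69120 = 2369.46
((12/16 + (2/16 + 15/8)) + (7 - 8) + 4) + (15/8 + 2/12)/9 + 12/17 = 24539/3672 = 6.68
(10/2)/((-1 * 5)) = -1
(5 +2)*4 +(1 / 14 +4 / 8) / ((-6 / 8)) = 572/21 = 27.24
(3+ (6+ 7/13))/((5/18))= 2232/65 = 34.34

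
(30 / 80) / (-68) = -0.01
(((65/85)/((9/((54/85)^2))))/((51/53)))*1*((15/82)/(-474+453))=-37206/119852635 = 0.00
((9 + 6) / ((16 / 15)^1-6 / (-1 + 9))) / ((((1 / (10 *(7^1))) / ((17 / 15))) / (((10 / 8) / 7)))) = 12750/19 = 671.05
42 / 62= 21/31 = 0.68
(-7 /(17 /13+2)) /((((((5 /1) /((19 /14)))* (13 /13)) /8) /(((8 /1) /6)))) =-3952/645 = -6.13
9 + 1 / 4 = 37/4 = 9.25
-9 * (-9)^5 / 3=177147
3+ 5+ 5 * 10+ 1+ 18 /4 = 63.50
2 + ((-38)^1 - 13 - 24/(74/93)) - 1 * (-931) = 31518/37 = 851.84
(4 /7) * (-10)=-40/7 = -5.71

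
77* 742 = 57134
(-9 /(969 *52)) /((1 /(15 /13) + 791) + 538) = -45/335046608 = 0.00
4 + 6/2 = 7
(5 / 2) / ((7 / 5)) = 25/14 = 1.79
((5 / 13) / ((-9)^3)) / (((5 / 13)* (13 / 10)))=-10/9477 = 0.00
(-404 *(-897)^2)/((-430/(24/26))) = 150028632/215 = 697807.59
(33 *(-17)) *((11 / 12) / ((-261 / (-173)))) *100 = -8896525/261 = -34086.30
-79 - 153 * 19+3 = -2983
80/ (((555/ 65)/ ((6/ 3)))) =18.74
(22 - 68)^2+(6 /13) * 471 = 30334/13 = 2333.38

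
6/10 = 3/5 = 0.60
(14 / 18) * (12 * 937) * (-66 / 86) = -288596/43 = -6711.53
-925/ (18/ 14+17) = -6475/128 = -50.59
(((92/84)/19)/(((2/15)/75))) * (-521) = -4493625/266 = -16893.33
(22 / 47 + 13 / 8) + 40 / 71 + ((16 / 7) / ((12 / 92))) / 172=2.76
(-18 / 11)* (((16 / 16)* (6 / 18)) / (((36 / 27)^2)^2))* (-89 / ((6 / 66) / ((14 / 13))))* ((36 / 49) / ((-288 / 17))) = -367659/46592 = -7.89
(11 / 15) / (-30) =-11/450 = -0.02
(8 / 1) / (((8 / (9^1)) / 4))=36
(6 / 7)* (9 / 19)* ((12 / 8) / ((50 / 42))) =243/475 = 0.51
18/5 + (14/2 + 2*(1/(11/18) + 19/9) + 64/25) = 51121/2475 = 20.65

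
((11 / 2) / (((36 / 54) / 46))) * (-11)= -8349/2 = -4174.50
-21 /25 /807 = -7/6725 = 0.00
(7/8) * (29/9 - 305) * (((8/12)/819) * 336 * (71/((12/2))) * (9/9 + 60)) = -164681944/3159 = -52131.04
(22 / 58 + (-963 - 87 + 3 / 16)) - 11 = -492041/464 = -1060.43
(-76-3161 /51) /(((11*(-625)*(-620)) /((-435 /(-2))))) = -6583/935000 = -0.01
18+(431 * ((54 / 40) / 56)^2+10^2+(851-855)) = 143315799/1254400 = 114.25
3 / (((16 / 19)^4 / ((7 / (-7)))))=-390963/65536 = -5.97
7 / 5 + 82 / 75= 2.49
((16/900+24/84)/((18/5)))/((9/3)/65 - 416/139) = -431873/15095241 = -0.03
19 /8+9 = 91/8 = 11.38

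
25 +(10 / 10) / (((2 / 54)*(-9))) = 22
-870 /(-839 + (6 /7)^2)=8526/8215 = 1.04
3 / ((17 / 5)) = 15/17 = 0.88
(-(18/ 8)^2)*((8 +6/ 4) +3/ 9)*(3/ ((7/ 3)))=-14337/224 = -64.00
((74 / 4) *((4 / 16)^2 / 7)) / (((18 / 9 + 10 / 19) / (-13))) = -9139/10752 = -0.85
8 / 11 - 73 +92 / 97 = -76103/1067 = -71.32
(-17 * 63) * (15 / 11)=-16065/11 = -1460.45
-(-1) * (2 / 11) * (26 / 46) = 26/253 = 0.10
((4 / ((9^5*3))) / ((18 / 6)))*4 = 16/531441 = 0.00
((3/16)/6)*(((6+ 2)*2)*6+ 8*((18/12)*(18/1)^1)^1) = 39/4 = 9.75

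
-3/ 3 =-1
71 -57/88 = 6191/88 = 70.35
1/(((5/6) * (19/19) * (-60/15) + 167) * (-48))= -1/7856 = 0.00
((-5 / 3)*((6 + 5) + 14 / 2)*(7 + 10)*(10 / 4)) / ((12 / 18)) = -1912.50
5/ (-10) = -1/2 = -0.50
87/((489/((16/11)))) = 464/1793 = 0.26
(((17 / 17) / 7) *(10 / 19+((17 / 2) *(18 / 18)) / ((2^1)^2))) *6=1209/532 = 2.27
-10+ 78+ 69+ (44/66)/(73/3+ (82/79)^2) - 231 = -44709428/475765 = -93.97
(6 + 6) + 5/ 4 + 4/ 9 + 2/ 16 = 995/72 = 13.82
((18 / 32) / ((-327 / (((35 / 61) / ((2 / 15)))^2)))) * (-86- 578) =68630625/3244712 = 21.15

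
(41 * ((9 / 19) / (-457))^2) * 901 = 0.04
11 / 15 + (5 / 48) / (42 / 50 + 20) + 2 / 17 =1819537/2125680 = 0.86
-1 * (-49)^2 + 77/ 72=-172795/72 = -2399.93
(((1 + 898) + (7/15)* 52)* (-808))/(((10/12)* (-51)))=22379984/1275 = 17552.93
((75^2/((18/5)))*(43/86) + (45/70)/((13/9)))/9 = 284537/3276 = 86.86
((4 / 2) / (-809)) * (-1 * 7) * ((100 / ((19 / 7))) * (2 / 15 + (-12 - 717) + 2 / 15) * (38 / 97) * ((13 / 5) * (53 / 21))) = -1194.36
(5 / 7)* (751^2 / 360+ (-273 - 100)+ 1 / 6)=429781/504 = 852.74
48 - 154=-106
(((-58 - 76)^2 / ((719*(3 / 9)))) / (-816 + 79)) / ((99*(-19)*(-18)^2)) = 67/401674383 = 0.00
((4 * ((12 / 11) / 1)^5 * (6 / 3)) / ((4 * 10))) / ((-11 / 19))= -4727808/8857805 = -0.53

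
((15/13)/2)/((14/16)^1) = 60/91 = 0.66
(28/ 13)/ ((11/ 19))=532/143 = 3.72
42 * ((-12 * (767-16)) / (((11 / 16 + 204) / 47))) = -284635008/3275 = -86911.45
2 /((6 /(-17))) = -17/3 = -5.67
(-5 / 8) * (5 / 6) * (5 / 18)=-125/864 = -0.14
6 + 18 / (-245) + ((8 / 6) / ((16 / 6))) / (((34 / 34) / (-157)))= -35561/490 = -72.57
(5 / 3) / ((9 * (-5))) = -1/27 = -0.04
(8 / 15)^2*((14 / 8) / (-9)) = -112/2025 = -0.06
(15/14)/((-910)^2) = 3/2318680 = 0.00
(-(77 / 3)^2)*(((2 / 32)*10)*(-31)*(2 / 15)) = 1701.84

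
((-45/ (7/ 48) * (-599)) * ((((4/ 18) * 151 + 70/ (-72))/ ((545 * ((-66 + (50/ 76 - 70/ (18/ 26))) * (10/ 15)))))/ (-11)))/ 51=84811212/477788311 = 0.18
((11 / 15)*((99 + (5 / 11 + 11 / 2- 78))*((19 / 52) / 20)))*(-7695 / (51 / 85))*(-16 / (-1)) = -1926657/26 = -74102.19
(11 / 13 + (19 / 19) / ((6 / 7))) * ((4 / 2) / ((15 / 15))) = 157/39 = 4.03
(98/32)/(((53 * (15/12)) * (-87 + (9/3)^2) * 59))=-49/4878120 = 0.00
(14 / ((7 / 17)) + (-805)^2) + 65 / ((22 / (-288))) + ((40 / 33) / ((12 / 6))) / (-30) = 647208.07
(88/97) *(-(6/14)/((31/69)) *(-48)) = 874368/21049 = 41.54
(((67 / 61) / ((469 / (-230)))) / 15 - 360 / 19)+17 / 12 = -1710215/97356 = -17.57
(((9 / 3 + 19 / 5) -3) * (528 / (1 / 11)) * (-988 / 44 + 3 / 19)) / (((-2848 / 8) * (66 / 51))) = 95064/89 = 1068.13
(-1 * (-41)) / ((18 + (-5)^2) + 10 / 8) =164/177 = 0.93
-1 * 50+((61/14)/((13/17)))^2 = -580831/33124 = -17.54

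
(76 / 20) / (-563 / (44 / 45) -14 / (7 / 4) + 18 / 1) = -836/124475 = -0.01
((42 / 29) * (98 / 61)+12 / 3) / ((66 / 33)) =5596/1769 = 3.16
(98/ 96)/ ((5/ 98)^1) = 2401/120 = 20.01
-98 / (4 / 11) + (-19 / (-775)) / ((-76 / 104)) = -269.53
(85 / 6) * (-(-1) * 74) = 3145/3 = 1048.33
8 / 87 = 0.09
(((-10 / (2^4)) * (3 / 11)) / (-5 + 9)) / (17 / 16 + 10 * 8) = -15/28534 = 0.00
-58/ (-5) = 11.60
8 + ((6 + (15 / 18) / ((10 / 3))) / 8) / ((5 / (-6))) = 113/16 = 7.06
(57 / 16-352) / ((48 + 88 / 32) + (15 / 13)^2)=-942175/140828 = -6.69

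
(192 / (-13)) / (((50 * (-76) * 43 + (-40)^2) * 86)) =12/11305775 = 0.00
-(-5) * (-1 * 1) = -5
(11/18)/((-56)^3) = -11/3161088 = 0.00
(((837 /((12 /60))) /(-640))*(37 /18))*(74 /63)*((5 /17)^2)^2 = -0.12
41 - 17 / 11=434/11 = 39.45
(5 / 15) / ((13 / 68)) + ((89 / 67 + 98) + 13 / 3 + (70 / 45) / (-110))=45438863/431145 = 105.39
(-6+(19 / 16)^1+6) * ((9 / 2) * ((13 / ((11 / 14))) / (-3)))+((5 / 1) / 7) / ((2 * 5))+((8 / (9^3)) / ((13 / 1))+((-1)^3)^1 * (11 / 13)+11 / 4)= -321027893/11675664 = -27.50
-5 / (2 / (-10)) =25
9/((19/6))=2.84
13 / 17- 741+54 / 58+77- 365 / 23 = -7689813/11339 = -678.17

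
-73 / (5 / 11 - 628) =0.12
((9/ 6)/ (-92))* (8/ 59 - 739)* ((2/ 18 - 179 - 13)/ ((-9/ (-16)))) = -50190074/12213 = -4109.56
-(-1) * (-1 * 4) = -4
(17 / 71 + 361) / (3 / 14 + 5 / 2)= 179536/1349 = 133.09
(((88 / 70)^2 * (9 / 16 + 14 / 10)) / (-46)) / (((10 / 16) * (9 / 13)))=-987844/6339375 = -0.16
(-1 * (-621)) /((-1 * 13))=-621/13 = -47.77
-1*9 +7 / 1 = -2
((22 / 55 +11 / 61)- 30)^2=80514729/93025 = 865.52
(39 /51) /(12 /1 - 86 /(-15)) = 195/4522 = 0.04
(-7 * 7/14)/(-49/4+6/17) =238/809 = 0.29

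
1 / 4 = 0.25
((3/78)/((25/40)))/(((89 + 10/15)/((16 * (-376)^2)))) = 27144192/17485 = 1552.43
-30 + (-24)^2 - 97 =449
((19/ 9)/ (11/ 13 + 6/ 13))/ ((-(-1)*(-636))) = -247/97308 = 0.00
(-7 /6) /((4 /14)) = -49/12 = -4.08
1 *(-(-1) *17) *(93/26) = 1581/26 = 60.81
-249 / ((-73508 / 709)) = 176541/73508 = 2.40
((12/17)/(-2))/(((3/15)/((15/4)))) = -225/34 = -6.62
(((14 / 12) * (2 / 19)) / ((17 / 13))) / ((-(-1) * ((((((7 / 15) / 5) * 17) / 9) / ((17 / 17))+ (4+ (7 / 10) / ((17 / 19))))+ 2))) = 40950/3034319 = 0.01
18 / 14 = 9/7 = 1.29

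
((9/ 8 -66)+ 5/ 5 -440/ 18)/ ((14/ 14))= -6359/72 = -88.32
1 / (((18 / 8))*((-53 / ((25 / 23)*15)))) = -500/3657 = -0.14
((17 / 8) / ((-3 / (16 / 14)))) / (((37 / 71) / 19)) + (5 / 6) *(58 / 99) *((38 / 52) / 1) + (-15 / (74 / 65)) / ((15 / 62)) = -167234807/1999998 = -83.62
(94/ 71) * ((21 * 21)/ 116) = 20727/4118 = 5.03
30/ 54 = 5/9 = 0.56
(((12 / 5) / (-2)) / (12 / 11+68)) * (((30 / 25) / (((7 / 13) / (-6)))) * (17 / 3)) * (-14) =-43758/2375 = -18.42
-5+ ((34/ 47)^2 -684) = -1520845/2209 = -688.48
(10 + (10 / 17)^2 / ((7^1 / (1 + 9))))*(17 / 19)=21230/2261 = 9.39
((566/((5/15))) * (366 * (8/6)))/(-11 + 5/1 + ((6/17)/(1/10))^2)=39912056/311 = 128334.59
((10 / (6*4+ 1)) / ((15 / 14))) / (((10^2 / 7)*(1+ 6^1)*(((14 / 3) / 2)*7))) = 1/4375 = 0.00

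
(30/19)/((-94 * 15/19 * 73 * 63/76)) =-76/216153 = 0.00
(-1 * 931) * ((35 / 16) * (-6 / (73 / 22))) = 1075305/292 = 3682.55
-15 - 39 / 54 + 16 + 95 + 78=3119/18 = 173.28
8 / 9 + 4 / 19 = 188/171 = 1.10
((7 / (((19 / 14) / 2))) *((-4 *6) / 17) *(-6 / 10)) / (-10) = -7056/8075 = -0.87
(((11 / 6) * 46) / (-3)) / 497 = -253/4473 = -0.06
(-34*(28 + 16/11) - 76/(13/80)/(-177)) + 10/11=-25257926/25311 = -997.90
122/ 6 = 61/3 = 20.33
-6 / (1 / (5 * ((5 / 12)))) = -25/2 = -12.50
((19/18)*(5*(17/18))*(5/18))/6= 8075/34992 = 0.23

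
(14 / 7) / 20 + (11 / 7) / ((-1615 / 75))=611/22610 = 0.03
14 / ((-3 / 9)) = -42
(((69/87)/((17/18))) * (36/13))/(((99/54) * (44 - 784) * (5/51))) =-67068/3835975 = -0.02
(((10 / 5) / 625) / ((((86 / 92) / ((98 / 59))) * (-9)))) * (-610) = 1099952/2854125 = 0.39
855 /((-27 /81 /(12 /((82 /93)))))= -1431270/41 = -34909.02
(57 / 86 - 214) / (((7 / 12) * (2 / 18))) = -3291.49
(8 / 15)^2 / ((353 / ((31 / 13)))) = 1984/1032525 = 0.00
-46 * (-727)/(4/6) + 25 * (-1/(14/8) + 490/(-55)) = 3844301/77 = 49925.99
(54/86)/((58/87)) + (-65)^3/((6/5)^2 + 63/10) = -35480.32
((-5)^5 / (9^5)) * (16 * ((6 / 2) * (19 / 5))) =-190000/19683 = -9.65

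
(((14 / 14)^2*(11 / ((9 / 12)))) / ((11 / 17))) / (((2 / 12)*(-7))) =-136/7 = -19.43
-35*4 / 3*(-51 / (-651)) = -340/93 = -3.66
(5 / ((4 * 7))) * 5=25/28 = 0.89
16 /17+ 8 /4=50/17 = 2.94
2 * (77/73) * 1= 154/73 = 2.11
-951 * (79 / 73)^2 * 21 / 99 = -13848779/58619 = -236.25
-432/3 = -144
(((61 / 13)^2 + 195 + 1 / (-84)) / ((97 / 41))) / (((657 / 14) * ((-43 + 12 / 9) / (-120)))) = 101044172/17950335 = 5.63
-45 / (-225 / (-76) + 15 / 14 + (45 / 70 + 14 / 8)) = -11970/1709 = -7.00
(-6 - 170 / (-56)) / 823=-83/23044 = 0.00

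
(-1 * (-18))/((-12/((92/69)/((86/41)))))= -41/43 = -0.95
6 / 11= 0.55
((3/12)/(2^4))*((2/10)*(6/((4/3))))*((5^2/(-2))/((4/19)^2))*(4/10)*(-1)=3249/2048 = 1.59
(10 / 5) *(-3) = -6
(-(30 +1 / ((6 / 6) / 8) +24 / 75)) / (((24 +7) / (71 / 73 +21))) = -1536632/56575 = -27.16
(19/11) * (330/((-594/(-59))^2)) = 330695/58806 = 5.62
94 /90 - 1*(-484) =21827/45 = 485.04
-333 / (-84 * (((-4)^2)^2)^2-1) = 333/5505025 = 0.00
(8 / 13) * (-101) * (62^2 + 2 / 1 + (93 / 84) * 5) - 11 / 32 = -697098153/2912 = -239388.10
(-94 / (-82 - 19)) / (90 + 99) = 94/19089 = 0.00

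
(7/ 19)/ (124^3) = 7/36225856 = 0.00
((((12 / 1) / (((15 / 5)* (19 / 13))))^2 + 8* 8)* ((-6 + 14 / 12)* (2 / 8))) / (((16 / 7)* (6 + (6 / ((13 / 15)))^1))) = -2.92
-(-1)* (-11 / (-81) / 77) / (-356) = -1/201852 = 0.00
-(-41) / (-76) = -41/76 = -0.54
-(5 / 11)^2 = -25/121 = -0.21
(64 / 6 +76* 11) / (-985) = -508/591 = -0.86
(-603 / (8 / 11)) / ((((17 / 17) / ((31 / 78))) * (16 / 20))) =-342705/832 = -411.91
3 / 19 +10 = 193/19 = 10.16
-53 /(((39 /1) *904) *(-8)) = 53/282048 = 0.00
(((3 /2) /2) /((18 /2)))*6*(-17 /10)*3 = -2.55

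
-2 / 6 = -0.33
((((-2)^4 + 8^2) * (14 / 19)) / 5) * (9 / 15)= 672/95 = 7.07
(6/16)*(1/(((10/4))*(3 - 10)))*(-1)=3/140 = 0.02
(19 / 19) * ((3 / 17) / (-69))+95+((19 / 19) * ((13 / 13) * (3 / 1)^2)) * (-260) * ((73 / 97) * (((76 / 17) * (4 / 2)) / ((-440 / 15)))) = 263577668/417197 = 631.78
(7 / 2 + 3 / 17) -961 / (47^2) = 243451/75106 = 3.24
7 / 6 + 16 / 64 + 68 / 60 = 51/20 = 2.55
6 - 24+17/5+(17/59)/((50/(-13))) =-43291/2950 = -14.67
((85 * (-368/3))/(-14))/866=7820/9093 = 0.86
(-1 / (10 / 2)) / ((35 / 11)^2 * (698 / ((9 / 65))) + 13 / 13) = -1089/277896695 = 0.00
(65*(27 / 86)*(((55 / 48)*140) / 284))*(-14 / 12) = -2627625/195392 = -13.45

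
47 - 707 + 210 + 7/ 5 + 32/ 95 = -8517/19 = -448.26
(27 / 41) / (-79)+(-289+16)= -884274/3239 = -273.01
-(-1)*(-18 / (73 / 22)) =-396/73 = -5.42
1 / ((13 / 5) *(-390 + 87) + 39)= -5/3744 = 0.00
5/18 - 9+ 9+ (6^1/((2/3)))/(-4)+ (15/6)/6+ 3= 13/9 = 1.44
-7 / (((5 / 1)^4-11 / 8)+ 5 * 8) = -56/5309 = -0.01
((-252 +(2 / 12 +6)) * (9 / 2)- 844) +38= -7649/4 = -1912.25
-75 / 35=-15/7 = -2.14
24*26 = 624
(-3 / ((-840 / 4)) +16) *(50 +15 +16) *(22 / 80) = 998811/2800 = 356.72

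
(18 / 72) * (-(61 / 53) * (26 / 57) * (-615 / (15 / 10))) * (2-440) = -23734490/1007 = -23569.50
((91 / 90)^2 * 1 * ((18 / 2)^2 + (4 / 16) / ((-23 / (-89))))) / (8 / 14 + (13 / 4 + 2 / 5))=19.85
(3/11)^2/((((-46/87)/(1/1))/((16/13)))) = -6264/36179 = -0.17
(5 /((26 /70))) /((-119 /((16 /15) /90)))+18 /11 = 107318/65637 = 1.64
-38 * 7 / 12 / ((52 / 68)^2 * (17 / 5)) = -11305/1014 = -11.15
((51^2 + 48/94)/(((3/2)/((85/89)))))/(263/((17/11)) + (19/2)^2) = 471150920/74076747 = 6.36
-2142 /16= -1071/8 = -133.88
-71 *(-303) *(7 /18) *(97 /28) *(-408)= -11824979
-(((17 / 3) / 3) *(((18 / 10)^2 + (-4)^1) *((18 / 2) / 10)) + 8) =-1677/250 = -6.71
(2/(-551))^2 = 4/303601 = 0.00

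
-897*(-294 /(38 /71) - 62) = 10418655/19 = 548350.26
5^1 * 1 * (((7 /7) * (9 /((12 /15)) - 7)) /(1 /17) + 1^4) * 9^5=86506785/4 = 21626696.25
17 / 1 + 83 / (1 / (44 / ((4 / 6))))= 5495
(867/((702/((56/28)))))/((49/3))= 289/1911 = 0.15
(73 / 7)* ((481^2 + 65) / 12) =2815683/14 = 201120.21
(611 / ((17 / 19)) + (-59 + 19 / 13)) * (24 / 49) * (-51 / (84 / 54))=-6396732/637 = -10041.97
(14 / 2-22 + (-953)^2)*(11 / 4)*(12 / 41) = 29970402/41 = 730985.41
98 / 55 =1.78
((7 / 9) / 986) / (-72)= -7/638928 = 0.00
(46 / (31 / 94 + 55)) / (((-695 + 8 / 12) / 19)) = -246468/10833683 = -0.02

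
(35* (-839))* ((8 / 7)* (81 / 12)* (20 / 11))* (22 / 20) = -453060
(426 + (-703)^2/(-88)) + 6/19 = -8677171/1672 = -5189.70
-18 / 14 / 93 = -3/217 = -0.01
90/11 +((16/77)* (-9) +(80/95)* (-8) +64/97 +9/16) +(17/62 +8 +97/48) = 585565385/52790892 = 11.09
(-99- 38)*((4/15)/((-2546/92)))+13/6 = 44387/12730 = 3.49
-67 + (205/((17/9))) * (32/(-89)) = -160411/1513 = -106.02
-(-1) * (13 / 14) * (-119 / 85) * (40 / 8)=-13/2 = -6.50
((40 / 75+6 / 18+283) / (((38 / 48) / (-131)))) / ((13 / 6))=-26774304/1235 = -21679.60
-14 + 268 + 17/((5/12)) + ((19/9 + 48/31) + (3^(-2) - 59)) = 334201/1395 = 239.57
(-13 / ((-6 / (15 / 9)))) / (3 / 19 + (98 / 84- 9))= -247/525 = -0.47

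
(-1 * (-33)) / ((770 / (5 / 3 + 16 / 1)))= 53/70 = 0.76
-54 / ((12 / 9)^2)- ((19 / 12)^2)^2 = -760177/20736 = -36.66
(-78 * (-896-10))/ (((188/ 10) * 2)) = 88335/47 = 1879.47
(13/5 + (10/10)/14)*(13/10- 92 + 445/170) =-82357/350 = -235.31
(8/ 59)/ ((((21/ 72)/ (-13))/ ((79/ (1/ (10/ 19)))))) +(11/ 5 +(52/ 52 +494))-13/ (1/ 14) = 2507672/39235 = 63.91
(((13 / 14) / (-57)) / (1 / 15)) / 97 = -65/25802 = 0.00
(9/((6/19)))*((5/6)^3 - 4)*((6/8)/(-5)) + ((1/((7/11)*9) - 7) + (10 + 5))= 459661/20160 = 22.80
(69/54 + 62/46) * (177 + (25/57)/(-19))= 104170471/224181 = 464.67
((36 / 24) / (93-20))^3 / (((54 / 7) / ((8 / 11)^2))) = 28/47071057 = 0.00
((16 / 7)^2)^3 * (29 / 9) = 486539264/1058841 = 459.50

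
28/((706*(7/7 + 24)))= 14/8825 = 0.00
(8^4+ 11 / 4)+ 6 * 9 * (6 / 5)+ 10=4173.55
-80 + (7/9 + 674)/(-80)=-63673/720 = -88.43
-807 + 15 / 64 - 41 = -847.77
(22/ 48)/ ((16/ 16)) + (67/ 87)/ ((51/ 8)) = 20557/35496 = 0.58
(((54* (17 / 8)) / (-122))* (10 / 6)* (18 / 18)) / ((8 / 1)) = -0.20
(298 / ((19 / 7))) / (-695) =-2086/13205 = -0.16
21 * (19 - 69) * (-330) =346500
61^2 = 3721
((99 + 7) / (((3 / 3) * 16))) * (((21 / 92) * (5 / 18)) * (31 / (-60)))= -11501/52992 = -0.22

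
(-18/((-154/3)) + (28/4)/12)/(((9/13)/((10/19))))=56095/79002 = 0.71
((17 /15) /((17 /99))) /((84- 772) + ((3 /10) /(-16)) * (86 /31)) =-16368/1706369 = -0.01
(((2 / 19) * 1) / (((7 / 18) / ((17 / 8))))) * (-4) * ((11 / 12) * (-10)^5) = 28050000/133 = 210902.26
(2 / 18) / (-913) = -1/8217 = 0.00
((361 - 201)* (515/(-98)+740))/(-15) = -1152080/147 = -7837.28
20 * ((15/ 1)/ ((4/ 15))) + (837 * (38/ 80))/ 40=1134.94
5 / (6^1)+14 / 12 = 2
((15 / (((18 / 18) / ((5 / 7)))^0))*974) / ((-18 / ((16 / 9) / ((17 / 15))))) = -194800/153 = -1273.20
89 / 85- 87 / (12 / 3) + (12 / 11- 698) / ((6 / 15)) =-6593529/3740 = -1762.98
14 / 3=4.67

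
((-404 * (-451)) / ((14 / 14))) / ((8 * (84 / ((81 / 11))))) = 111807/56 = 1996.55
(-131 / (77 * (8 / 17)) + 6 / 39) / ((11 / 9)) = -249471/88088 = -2.83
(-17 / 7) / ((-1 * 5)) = 17/35 = 0.49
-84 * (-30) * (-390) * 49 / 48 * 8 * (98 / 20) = -39328380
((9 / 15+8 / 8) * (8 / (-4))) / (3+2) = -16/25 = -0.64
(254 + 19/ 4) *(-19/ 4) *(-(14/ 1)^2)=963585/4 = 240896.25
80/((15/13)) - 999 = -2789/3 = -929.67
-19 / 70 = -0.27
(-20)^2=400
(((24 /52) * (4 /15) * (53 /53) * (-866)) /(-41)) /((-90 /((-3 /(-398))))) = -1732/7955025 = 0.00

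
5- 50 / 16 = 15/8 = 1.88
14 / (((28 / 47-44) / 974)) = -160223/510 = -314.16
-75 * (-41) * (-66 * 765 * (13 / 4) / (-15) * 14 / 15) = 31396365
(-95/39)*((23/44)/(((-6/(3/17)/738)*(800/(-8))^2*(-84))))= -17917/544544000 = 0.00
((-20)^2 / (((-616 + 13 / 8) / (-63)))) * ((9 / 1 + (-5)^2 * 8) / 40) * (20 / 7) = 601920/983 = 612.33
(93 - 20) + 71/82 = 6057/82 = 73.87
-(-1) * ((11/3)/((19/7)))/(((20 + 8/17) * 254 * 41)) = 1309/206572104 = 0.00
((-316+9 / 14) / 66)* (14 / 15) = -883/198 = -4.46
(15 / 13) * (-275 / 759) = -125/299 = -0.42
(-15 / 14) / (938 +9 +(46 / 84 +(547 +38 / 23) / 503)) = -520605/460941491 = 0.00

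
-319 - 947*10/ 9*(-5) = 44479/9 = 4942.11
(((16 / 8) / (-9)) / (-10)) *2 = 2/45 = 0.04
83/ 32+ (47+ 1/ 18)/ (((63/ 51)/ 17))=561745/864 = 650.17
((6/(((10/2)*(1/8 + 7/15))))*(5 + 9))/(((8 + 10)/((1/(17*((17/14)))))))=1568/20519 = 0.08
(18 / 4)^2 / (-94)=-81/376 = -0.22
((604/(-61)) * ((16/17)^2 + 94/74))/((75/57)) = -52915836/3261365 = -16.23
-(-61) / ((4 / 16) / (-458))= -111752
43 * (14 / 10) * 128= 38528/5 = 7705.60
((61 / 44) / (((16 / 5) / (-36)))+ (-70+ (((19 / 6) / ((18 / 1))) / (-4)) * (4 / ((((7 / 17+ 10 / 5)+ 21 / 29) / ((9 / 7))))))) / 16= -244756219/45712128 = -5.35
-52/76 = -13/19 = -0.68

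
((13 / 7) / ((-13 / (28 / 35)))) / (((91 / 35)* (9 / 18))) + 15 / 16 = 1237/1456 = 0.85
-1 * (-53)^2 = -2809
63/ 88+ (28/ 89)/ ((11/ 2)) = 6055/7832 = 0.77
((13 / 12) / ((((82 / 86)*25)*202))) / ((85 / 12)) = 559/17599250 = 0.00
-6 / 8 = -3/4 = -0.75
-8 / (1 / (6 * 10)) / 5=-96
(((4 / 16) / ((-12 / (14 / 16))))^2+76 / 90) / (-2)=-622837/1474560 = -0.42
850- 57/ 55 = 46693/55 = 848.96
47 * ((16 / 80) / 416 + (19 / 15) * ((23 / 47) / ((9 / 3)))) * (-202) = -3680743/1872 = -1966.21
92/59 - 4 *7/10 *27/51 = 386/5015 = 0.08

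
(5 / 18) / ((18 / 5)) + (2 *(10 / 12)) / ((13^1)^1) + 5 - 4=5077/4212 = 1.21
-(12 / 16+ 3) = -15/4 = -3.75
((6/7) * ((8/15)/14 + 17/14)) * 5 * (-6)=-1578/49 = -32.20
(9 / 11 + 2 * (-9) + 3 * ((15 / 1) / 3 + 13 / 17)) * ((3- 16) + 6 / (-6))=-294/187 = -1.57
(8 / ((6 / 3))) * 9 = 36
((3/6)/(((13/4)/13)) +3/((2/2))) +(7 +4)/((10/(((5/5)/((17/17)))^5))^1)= 61/10 = 6.10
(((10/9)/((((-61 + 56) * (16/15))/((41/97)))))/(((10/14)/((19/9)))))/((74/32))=-10906/96903 = -0.11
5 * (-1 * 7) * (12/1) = -420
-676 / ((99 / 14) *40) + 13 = 5252/495 = 10.61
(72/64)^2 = 81/64 = 1.27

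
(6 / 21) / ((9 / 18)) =4/7 = 0.57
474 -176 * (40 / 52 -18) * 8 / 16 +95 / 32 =829203/416 = 1993.28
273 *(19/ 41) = 5187/41 = 126.51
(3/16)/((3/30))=15/8 = 1.88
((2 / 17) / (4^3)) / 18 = 1/9792 = 0.00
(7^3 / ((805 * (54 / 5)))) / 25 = 49/31050 = 0.00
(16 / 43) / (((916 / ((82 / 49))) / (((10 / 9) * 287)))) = 134480/620361 = 0.22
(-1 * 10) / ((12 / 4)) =-10/3 = -3.33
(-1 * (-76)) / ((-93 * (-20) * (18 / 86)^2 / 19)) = 667489/37665 = 17.72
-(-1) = 1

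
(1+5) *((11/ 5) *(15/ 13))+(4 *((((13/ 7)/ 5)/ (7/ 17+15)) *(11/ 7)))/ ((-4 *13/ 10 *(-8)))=10170127/667576 = 15.23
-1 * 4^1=-4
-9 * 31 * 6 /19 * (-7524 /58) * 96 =31819392/29 = 1097220.41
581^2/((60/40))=675122/3 = 225040.67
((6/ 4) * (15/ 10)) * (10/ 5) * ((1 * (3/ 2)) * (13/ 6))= 117/8 = 14.62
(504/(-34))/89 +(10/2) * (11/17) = 4643/1513 = 3.07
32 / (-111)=-32/111 = -0.29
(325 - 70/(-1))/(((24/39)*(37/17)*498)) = 87295/147408 = 0.59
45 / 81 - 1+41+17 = 518/9 = 57.56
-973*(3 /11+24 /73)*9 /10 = -4229631/8030 = -526.73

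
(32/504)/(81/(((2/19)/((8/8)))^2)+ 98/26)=208/23960727 = 0.00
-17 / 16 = -1.06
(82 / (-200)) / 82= -1/200 = 0.00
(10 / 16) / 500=1/800 = 0.00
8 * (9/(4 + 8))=6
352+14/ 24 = 4231/12 = 352.58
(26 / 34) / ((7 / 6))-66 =-7776/119 = -65.34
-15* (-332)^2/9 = -551120/3 = -183706.67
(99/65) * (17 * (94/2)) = 79101/65 = 1216.94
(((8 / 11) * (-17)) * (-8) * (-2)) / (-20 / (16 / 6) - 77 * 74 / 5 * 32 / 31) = 674560/4036967 = 0.17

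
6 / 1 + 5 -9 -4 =-2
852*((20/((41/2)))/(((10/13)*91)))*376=1281408/287 = 4464.84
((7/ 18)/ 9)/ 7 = 1/162 = 0.01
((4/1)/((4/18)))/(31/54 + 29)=0.61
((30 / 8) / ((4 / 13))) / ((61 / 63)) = 12285/976 = 12.59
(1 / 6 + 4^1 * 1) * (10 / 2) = 125/6 = 20.83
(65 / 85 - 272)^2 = 21261321/289 = 73568.58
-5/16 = -0.31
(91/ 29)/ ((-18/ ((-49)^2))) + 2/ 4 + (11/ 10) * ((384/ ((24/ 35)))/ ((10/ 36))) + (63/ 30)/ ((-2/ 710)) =2751031/2610 = 1054.03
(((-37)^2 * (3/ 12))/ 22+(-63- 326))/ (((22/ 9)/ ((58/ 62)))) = -8577243/60016 = -142.92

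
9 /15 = 3/5 = 0.60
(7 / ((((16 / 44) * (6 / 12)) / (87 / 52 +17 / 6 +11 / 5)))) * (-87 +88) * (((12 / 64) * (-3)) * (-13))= 1208361/640 = 1888.06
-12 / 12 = -1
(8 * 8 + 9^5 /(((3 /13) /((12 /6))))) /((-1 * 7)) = -511822/7 = -73117.43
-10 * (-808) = 8080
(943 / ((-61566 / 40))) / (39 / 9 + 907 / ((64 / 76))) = -301760/532617727 = 0.00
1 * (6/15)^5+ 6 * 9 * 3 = 506282/3125 = 162.01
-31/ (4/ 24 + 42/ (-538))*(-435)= 21764790/143 = 152201.33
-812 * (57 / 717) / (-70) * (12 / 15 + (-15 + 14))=-1102/5975 = -0.18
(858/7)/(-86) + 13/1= 11.57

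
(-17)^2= 289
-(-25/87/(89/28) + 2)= -14786/7743 = -1.91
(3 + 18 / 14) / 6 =5/7 = 0.71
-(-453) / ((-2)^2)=453/4 = 113.25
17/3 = 5.67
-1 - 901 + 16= -886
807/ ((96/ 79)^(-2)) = 7437312/6241 = 1191.69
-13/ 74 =-0.18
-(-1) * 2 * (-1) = -2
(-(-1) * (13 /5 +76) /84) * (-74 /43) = -4847/3010 = -1.61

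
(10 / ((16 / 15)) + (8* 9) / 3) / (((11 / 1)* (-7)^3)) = -267/30184 = -0.01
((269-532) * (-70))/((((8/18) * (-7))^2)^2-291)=-24157602/258919 = -93.30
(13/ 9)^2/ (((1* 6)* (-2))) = -169/972 = -0.17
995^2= 990025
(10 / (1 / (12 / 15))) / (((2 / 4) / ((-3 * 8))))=-384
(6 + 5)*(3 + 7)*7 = 770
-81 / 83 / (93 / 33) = -891/2573 = -0.35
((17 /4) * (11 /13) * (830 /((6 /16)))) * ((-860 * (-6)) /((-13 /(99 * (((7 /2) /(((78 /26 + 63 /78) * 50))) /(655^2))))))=-74749136/5577325 = -13.40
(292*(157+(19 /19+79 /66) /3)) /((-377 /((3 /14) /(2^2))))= -2279863/348348 = -6.54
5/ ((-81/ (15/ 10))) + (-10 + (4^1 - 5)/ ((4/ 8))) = -653/54 = -12.09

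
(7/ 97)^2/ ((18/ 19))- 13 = -2200775/169362 = -12.99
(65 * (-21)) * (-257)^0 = -1365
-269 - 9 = -278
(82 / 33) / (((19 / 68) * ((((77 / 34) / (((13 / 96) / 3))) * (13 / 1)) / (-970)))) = -5746765/434511 = -13.23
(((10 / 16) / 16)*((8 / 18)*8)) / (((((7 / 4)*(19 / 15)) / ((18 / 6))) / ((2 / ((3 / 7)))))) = 50/57 = 0.88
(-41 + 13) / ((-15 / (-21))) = -196/5 = -39.20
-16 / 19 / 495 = -16/9405 = 0.00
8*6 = 48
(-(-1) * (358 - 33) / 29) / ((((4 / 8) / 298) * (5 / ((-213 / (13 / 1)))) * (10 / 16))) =-1015584/29 = -35020.14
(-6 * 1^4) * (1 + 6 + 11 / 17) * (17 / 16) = -195/4 = -48.75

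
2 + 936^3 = 820025858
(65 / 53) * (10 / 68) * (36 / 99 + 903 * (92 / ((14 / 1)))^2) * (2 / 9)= 1562.89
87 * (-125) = -10875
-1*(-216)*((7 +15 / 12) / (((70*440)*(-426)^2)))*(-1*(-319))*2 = 2871/14114800 = 0.00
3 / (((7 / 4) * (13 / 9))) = 108/91 = 1.19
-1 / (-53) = 1/53 = 0.02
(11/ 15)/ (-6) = -11/90 = -0.12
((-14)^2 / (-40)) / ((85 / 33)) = -1617/850 = -1.90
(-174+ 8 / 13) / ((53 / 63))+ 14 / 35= -205.70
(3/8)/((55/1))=3/440 = 0.01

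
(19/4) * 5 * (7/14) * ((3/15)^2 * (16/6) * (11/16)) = 0.87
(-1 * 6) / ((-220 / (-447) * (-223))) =1341/24530 = 0.05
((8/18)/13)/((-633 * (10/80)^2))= -256/74061 = 0.00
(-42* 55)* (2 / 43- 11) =1088010/43 = 25302.56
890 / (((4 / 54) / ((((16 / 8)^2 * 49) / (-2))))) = -1177470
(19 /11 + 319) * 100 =352800/11 = 32072.73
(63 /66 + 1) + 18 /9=87/22 = 3.95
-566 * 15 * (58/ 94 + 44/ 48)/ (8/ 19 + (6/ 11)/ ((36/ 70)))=-767432325/87326 = -8788.13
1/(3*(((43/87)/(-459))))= -13311/43 = -309.56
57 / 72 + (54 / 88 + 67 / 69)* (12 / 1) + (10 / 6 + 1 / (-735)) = 31943771/1487640 = 21.47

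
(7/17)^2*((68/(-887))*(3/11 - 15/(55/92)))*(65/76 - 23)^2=202621419/1280828 = 158.20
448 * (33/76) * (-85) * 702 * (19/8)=-27567540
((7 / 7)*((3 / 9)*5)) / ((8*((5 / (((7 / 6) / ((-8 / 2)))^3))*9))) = -343/2985984 = 0.00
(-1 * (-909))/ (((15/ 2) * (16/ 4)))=303/10 = 30.30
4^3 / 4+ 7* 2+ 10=40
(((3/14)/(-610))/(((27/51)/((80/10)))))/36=-17/115290 = 0.00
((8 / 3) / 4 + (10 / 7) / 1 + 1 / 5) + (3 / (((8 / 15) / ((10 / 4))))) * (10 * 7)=828803/840 = 986.67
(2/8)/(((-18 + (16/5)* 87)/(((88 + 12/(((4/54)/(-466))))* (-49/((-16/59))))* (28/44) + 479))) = -635777685/76384 = -8323.44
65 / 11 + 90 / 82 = 3160/451 = 7.01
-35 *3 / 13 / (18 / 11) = -385/78 = -4.94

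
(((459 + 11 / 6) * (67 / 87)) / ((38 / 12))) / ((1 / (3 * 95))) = 926275/29 = 31940.52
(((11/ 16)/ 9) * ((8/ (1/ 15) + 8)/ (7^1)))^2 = 7744/3969 = 1.95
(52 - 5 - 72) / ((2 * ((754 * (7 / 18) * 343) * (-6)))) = 75/3620708 = 0.00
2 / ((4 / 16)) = 8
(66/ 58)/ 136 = 33/3944 = 0.01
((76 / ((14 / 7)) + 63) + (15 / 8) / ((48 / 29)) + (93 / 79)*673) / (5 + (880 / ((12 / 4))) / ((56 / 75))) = 63309113/28161920 = 2.25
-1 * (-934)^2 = -872356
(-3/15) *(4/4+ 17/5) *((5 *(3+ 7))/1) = -44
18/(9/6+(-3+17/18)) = -162/5 = -32.40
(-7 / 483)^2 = 1/4761 = 0.00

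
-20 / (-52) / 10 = 1/26 = 0.04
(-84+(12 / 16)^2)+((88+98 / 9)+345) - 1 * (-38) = 57377/144 = 398.45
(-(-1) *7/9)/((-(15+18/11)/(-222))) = 10.38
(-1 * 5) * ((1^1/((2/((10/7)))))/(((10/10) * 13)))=-25/91 = -0.27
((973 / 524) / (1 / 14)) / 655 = 6811/171610 = 0.04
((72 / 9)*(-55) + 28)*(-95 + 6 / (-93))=1214164/31 = 39166.58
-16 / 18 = -0.89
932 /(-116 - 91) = -932/207 = -4.50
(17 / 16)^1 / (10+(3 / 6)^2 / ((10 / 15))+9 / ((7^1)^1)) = 119/1306 = 0.09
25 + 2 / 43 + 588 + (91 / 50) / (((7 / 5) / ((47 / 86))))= 527831/860 = 613.76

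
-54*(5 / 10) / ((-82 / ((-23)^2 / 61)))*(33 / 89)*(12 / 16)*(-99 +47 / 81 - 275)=-528021879/1780712 = -296.52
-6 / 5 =-1.20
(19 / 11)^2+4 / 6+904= 329477/363 = 907.65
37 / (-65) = -37/65 = -0.57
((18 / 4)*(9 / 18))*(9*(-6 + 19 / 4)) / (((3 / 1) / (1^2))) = -135/16 = -8.44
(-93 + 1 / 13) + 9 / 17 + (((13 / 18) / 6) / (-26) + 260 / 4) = -1307885/47736 = -27.40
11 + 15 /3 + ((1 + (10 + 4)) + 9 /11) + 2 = 372/11 = 33.82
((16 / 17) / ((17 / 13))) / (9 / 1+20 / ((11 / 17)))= 2288/126871 = 0.02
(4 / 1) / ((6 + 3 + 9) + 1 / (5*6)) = 0.22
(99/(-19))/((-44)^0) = -99/19 = -5.21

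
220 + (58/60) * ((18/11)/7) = 220.23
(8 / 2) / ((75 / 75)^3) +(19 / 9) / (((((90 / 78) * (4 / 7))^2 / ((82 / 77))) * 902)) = 15704077/3920400 = 4.01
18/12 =3/2 = 1.50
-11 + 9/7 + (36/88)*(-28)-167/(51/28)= -443182/3927 = -112.86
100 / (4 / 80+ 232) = 2000/4641 = 0.43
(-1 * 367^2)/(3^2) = -134689/9 = -14965.44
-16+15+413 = 412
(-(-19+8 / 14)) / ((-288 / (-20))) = 215/168 = 1.28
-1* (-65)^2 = -4225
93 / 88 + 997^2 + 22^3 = 88409909/88 = 1004658.06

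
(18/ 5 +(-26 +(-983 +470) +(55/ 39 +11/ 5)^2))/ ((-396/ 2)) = 19862969/7528950 = 2.64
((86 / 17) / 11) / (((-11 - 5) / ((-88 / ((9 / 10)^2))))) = 4300/1377 = 3.12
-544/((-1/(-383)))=-208352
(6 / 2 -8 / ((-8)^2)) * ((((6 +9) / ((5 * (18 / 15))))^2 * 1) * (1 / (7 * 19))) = 575/4256 = 0.14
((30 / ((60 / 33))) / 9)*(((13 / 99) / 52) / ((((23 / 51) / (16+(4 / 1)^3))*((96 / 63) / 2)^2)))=4165/2944 = 1.41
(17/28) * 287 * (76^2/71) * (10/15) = 2012936/213 = 9450.40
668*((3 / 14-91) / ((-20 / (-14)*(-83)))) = 212257/415 = 511.46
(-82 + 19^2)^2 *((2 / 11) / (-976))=-77841/5368 = -14.50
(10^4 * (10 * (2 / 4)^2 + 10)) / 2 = 62500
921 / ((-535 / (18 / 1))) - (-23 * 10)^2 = -52930.99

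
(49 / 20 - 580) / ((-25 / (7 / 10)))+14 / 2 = 115857/5000 = 23.17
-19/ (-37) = 19/37 = 0.51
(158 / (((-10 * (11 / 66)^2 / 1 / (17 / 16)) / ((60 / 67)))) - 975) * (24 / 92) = -609516/1541 = -395.53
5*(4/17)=20/17 = 1.18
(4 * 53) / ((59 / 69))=14628/59 = 247.93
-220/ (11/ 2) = -40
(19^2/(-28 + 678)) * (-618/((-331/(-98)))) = -10931802/107575 = -101.62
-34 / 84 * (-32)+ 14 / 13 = 3830/273 = 14.03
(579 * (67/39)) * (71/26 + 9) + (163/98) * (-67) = 95704073/8281 = 11557.07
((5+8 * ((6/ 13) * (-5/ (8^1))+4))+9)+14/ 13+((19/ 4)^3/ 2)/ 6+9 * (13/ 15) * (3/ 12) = 2778059/49920 = 55.65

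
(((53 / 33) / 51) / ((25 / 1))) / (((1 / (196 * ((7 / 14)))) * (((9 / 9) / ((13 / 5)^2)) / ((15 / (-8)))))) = -438893/280500 = -1.56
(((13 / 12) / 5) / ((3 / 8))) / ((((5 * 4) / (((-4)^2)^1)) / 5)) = 104/45 = 2.31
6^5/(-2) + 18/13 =-50526/13 = -3886.62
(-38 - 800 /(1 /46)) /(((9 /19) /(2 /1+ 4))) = -1399844/3 = -466614.67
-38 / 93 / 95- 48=-22322/465 = -48.00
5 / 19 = 0.26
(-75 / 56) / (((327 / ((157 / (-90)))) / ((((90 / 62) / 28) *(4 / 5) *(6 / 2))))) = 2355/2649136 = 0.00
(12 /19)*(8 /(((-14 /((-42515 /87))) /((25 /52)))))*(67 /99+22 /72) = 37587125/451269 = 83.29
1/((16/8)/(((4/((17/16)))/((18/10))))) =160/153 = 1.05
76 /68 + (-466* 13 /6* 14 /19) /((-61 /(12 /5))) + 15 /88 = 264924469/8669320 = 30.56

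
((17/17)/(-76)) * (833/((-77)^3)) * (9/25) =153/17702300 = 0.00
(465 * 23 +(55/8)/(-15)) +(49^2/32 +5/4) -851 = 9919.82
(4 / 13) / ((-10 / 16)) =-32/65 = -0.49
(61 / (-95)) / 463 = -61/43985 = 0.00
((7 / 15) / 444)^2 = 49/44355600 = 0.00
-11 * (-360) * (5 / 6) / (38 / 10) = 16500/19 = 868.42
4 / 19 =0.21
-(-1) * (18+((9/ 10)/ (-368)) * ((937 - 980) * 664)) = 40401/460 = 87.83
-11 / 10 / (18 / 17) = -187/180 = -1.04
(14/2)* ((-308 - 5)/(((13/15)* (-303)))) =10955/1313 = 8.34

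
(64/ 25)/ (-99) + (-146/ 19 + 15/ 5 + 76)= 71.29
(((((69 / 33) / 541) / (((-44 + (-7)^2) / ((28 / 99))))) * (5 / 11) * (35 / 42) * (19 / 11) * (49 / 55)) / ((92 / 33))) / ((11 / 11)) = 6517/142574058 = 0.00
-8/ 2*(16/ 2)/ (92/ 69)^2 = -18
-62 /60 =-31/30 = -1.03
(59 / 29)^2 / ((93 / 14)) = 48734/78213 = 0.62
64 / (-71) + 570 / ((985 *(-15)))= -65738/69935 = -0.94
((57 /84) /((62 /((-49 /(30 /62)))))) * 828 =-9177/10 = -917.70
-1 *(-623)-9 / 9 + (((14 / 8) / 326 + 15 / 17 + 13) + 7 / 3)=42444253/66504 = 638.22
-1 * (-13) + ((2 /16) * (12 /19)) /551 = 272197/20938 = 13.00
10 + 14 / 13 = 144/13 = 11.08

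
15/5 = 3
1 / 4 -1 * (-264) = 1057/4 = 264.25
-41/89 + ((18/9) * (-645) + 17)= -113338/89 = -1273.46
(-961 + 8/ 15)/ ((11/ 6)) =-28814/55 = -523.89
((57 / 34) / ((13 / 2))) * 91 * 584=13706.82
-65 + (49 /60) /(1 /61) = -15.18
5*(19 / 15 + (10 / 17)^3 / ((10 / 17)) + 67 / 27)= 159734/7803 = 20.47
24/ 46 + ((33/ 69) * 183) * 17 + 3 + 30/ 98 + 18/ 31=1492.28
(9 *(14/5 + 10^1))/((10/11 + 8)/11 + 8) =34848/2665 = 13.08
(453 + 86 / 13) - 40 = 5455/13 = 419.62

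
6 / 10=3/5 = 0.60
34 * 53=1802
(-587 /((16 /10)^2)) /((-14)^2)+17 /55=-593877/689920 = -0.86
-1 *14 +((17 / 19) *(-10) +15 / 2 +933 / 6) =2661/19 = 140.05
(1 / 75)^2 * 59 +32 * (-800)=-143999941/5625 = -25599.99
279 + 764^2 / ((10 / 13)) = 3795419/5 = 759083.80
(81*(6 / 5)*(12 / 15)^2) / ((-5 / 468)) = -3639168/625 = -5822.67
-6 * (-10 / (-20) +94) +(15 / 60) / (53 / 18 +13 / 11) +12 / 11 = -565.85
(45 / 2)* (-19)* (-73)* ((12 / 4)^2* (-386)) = -108414855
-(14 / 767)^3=-2744/451217663 = 0.00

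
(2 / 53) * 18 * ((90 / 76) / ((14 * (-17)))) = -405/119833 = 0.00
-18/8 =-9/4 = -2.25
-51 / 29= -1.76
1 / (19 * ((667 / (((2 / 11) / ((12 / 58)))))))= 1/14421 = 0.00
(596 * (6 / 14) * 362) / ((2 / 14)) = 647256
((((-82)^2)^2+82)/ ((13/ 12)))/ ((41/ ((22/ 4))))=5598516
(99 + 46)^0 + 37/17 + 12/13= 906/221 = 4.10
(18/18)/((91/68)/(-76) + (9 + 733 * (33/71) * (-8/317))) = 116316176/44727431 = 2.60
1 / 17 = 0.06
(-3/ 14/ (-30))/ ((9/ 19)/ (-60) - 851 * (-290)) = 19/656461379 = 0.00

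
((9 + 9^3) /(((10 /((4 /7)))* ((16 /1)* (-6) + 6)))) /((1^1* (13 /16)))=-1312/2275 = -0.58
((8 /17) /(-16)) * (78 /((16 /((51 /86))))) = -117/1376 = -0.09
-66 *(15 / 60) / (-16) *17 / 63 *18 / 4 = 561/448 = 1.25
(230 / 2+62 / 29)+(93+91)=301.14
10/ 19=0.53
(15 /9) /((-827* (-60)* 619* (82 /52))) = 13/377791794 = 0.00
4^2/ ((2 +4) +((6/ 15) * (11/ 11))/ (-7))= 35/13 = 2.69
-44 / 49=-0.90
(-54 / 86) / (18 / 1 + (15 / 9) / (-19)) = -1539/43903 = -0.04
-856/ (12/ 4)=-285.33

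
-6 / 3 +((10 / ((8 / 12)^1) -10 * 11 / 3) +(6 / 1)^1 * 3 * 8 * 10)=4249/3 = 1416.33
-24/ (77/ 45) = -1080/77 = -14.03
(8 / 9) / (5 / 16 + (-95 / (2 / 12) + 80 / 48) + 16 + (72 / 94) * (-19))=-6016/3834573 = 0.00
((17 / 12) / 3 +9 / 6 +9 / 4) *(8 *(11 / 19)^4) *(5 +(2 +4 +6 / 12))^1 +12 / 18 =2735098/61731 = 44.31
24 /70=12/35 = 0.34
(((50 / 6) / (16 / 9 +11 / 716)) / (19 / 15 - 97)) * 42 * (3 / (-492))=845775/68031218 = 0.01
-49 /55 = -0.89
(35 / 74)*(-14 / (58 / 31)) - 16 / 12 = -31369/6438 = -4.87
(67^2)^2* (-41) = -826195961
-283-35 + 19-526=-825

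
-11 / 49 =-0.22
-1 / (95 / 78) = -78/95 = -0.82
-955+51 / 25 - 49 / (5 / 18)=-28234/25 = -1129.36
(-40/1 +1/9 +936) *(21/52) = 56455/156 = 361.89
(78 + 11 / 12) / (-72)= -947/864 = -1.10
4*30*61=7320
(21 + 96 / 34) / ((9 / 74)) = 3330/17 = 195.88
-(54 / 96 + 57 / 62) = -735/496 = -1.48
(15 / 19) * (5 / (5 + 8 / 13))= 0.70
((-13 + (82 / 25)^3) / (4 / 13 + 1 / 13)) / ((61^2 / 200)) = 36217272/11628125 = 3.11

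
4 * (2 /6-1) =-8/3 = -2.67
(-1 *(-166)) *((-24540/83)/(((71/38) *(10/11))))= -2051544/71 = -28894.99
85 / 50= 17/10 = 1.70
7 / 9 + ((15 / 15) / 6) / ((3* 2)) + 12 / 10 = 361/180 = 2.01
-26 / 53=-0.49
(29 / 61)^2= 841/3721 = 0.23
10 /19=0.53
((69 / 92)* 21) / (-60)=-21/80 = -0.26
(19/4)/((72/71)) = 1349/288 = 4.68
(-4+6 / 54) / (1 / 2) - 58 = -592/9 = -65.78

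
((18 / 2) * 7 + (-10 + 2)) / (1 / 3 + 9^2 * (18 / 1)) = 33/875 = 0.04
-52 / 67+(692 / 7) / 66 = 0.72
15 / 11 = 1.36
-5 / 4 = -1.25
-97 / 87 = -1.11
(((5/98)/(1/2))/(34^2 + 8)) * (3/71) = 5/1349852 = 0.00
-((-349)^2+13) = -121814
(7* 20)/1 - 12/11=1528/11 = 138.91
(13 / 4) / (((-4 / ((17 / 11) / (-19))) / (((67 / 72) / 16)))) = 14807/3852288 = 0.00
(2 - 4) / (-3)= 2/3 = 0.67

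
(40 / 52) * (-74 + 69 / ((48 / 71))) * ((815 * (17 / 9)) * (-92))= -715402925/234 = -3057277.46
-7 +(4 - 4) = -7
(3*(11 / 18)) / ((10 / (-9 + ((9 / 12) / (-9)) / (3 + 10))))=-3091/1872 = -1.65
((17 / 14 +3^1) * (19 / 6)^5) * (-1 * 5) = -730449205/108864 = -6709.74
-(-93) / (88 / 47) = 4371/88 = 49.67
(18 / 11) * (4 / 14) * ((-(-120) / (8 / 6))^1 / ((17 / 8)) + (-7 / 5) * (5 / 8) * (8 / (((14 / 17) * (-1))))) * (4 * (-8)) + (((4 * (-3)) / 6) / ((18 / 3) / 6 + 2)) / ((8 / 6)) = -284731/374 = -761.31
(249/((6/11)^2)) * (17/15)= 170731/180 = 948.51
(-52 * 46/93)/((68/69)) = -13754/527 = -26.10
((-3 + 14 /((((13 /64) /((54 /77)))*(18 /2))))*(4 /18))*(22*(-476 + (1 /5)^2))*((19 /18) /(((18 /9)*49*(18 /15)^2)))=-25547153/619164 = -41.26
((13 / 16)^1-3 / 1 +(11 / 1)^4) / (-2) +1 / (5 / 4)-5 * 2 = -1172577/160 = -7328.61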